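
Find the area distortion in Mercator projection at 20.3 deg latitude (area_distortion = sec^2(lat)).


area_distortion = 1/cos^2(20.3) = 1.137

1.137


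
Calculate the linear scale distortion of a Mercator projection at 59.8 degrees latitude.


SF = 1 / cos(59.8) = 1 / 0.50302 = 1.988

1.988


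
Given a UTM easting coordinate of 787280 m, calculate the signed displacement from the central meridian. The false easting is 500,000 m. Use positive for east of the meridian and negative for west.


displacement = 787280 - 500000 = 287280 m

287280 m


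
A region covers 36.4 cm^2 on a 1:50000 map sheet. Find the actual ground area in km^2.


ground_area = 36.4 * (50000/100)^2 = 9100000.0 m^2 = 9.1 km^2

9.1 km^2


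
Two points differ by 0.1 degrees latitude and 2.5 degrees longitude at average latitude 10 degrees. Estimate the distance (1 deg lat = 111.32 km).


dlat_km = 0.1 * 111.32 = 11.132
dlon_km = 2.5 * 111.32 * cos(10) ≈ 274.072
dist = sqrt(11.132^2 + 274.072^2) ≈ 274.3 km

274.3 km


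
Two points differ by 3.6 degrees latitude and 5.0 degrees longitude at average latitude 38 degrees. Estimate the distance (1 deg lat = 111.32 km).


dlat_km = 3.6 * 111.32 = 400.752
dlon_km = 5.0 * 111.32 * cos(38) ≈ 438.607
dist = sqrt(400.752^2 + 438.607^2) ≈ 594.1 km

594.1 km


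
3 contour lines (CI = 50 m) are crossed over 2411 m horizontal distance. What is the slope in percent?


elevation change = 3 * 50 = 150 m
slope = 150 / 2411 * 100 = 6.2%

6.2%


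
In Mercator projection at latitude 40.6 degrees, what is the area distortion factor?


area_distortion = 1/cos^2(40.6) = 1.735

1.735


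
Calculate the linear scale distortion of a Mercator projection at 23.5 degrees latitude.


SF = 1 / cos(23.5) = 1 / 0.91706 = 1.09

1.09


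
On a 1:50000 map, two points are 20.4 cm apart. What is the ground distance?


ground = 20.4 cm * 50000 / 100 = 10200.0 m = 10.2 km

10.2 km


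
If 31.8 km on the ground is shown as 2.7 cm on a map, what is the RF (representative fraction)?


ground = 31.8 km = 3180000 cm; RF denominator = ground / map = 3180000 / 2.7 ≈ 1177778; RF = 1:1177778

1:1177778


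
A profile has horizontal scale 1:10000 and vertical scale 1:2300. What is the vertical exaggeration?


VE = horizontal_scale / vertical_scale = 10000 / 2300 ≈ 4.3

4.3x


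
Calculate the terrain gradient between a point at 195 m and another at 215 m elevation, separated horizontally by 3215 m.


gradient = (215 - 195) / 3215 = 20 / 3215 = 0.0062

0.0062


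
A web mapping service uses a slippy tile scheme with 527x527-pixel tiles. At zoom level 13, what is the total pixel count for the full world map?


tiles per axis = 2^13 = 8192
total tiles = 8192^2 = 67108864
pixels per axis = 8192 * 527 = 4317184
total pixels = 4317184^2 = 18638077689856

18638077689856 pixels


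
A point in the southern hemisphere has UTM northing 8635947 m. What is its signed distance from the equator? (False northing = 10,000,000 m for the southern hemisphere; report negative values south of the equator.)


For southern: actual = 8635947 - 10000000 = -1364053 m

-1364053 m


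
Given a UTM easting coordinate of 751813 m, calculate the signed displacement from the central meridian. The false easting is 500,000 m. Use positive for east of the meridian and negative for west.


displacement = 751813 - 500000 = 251813 m

251813 m


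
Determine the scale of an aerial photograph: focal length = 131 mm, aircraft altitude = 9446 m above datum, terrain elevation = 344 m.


scale = f / (H - h) = 131 mm / 9102 m = 131 / 9102000 = 1:69481

1:69481


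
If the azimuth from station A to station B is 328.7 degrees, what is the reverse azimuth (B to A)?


back azimuth = (328.7 + 180) mod 360 = 148.7 degrees

148.7 degrees


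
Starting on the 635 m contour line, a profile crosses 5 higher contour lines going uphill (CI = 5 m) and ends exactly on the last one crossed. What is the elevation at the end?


elevation = 635 + 5 * 5 = 660 m

660 m


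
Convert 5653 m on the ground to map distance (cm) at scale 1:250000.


map_cm = 5653 * 100 / 250000 = 2.2612 cm ≈ 2.26 cm

2.26 cm


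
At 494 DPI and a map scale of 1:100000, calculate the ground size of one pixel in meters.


pixel_cm = 2.54 / 494 ≈ 0.005142 cm
ground = pixel_cm * 100000 / 100 = 2.54 * 100000 / (494 * 100) = 254000 / 49400 ≈ 5.14 m

5.14 m


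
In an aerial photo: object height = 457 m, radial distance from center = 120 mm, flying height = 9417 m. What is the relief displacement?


d = h * r / H = 457 * 120 / 9417 = 5.82 mm

5.82 mm


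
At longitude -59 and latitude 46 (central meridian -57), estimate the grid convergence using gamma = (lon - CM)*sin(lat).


gamma = (-59 - -57) * sin(46) = -2 * 0.71934 = -1.439 degrees

-1.439 degrees


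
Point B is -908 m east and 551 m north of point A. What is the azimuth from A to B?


az = atan2(-908, 551) = -58.7 deg
adjusted to 0-360: 301.3 degrees

301.3 degrees


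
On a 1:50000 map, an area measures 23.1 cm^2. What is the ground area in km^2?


ground_area = 23.1 * (50000/100)^2 = 5775000.0 m^2 = 5.775 km^2

5.775 km^2


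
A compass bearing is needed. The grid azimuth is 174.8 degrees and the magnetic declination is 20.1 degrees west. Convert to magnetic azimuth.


magnetic azimuth = grid azimuth - declination (east +ve)
mag_az = 174.8 - -20.1 = 194.9 degrees

194.9 degrees


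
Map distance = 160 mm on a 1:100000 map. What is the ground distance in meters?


ground = 160 mm * 100000 / 1000 = 16000.0 m

16000.0 m


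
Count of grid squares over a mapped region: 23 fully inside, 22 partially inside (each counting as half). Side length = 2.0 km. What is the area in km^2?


effective squares = 23 + 22 * 0.5 = 34.0
area = 34.0 * 4.0 = 136.0 km^2

136.0 km^2


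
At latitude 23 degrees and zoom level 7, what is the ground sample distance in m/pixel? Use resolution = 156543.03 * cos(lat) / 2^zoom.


res = 156543.03 * cos(23) / 2^7 = 156543.03 * 0.92050485 / 128 = 1125.77 m/pixel

1125.77 m/pixel


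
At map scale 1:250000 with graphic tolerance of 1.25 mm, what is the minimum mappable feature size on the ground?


ground = 1.25 mm * 250000 / 1000 = 312.5 m

312.5 m


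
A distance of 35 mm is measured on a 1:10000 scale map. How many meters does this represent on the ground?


ground = 35 mm * 10000 / 1000 = 350.0 m

350.0 m


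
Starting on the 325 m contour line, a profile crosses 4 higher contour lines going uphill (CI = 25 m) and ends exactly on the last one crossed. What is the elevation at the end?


elevation = 325 + 4 * 25 = 425 m

425 m


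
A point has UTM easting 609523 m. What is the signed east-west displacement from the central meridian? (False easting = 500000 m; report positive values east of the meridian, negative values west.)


displacement = 609523 - 500000 = 109523 m

109523 m


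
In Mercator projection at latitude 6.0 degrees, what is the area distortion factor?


area_distortion = 1/cos^2(6.0) = 1.011

1.011


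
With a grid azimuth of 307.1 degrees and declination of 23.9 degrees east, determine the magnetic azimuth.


magnetic azimuth = grid azimuth - declination (east +ve)
mag_az = 307.1 - 23.9 = 283.2 degrees

283.2 degrees


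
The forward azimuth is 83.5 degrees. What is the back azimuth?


back azimuth = (83.5 + 180) mod 360 = 263.5 degrees

263.5 degrees


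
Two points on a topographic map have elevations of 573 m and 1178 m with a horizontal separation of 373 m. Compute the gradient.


gradient = (1178 - 573) / 373 = 605 / 373 = 1.622

1.622


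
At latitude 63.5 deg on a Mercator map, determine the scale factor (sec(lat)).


SF = 1 / cos(63.5) = 1 / 0.446198 = 2.241

2.241


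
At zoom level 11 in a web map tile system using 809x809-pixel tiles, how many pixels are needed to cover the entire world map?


tiles per axis = 2^11 = 2048
total tiles = 2048^2 = 4194304
pixels per axis = 2048 * 809 = 1656832
total pixels = 1656832^2 = 2745092276224

2745092276224 pixels


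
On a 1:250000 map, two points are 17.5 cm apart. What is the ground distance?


ground = 17.5 cm * 250000 / 100 = 43750.0 m = 43.75 km

43.75 km


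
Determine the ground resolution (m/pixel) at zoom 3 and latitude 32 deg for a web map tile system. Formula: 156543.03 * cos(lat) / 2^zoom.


res = 156543.03 * cos(32) / 2^3 = 156543.03 * 0.8480481 / 8 = 16594.5 m/pixel

16594.5 m/pixel


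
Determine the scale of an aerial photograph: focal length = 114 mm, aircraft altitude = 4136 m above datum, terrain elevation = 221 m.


scale = f / (H - h) = 114 mm / 3915 m = 114 / 3915000 = 1:34342

1:34342


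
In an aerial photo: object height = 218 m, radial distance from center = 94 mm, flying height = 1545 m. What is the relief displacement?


d = h * r / H = 218 * 94 / 1545 = 13.26 mm

13.26 mm


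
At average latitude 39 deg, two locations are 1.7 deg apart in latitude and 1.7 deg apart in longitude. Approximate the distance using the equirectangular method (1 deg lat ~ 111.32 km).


dlat_km = 1.7 * 111.32 = 189.244
dlon_km = 1.7 * 111.32 * cos(39) ≈ 147.07
dist = sqrt(189.244^2 + 147.07^2) ≈ 239.7 km

239.7 km


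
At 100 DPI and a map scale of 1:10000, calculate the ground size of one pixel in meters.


pixel_cm = 2.54 / 100 = 0.0254 cm
ground = pixel_cm * 10000 / 100 = 2.54 * 10000 / (100 * 100) = 25400 / 10000 = 2.54 m

2.54 m


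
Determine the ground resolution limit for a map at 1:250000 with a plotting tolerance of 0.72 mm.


ground = 0.72 mm * 250000 / 1000 = 180.0 m

180.0 m


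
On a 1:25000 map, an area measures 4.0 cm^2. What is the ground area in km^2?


ground_area = 4.0 * (25000/100)^2 = 250000.0 m^2 = 0.25 km^2

0.25 km^2


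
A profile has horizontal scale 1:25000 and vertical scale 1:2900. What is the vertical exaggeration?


VE = horizontal_scale / vertical_scale = 25000 / 2900 ≈ 8.6

8.6x


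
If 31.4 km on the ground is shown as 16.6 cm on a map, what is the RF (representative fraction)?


ground = 31.4 km = 3140000 cm; RF denominator = ground / map = 3140000 / 16.6 ≈ 189157; RF = 1:189157

1:189157


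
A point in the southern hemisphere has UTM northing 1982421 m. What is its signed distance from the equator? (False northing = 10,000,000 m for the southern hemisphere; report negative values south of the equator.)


For southern: actual = 1982421 - 10000000 = -8017579 m

-8017579 m


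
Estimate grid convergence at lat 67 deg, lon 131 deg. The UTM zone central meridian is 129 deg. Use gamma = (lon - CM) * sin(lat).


gamma = (131 - 129) * sin(67) = 2 * 0.920505 = 1.841 degrees

1.841 degrees


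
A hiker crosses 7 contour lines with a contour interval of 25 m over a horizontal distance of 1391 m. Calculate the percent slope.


elevation change = 7 * 25 = 175 m
slope = 175 / 1391 * 100 = 12.6%

12.6%


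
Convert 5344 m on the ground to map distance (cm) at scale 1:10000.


map_cm = 5344 * 100 / 10000 = 53.44 cm

53.44 cm


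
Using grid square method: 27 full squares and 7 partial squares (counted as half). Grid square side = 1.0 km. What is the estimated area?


effective squares = 27 + 7 * 0.5 = 30.5
area = 30.5 * 1.0 = 30.5 km^2

30.5 km^2


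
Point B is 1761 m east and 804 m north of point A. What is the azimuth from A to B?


az = atan2(1761, 804) = 65.5 deg
adjusted to 0-360: 65.5 degrees

65.5 degrees


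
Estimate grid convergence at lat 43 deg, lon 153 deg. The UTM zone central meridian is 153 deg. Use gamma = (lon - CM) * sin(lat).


gamma = (153 - 153) * sin(43) = 0 * 0.681998 = 0.0 degrees

0.0 degrees


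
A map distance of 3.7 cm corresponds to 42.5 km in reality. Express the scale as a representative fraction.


ground = 42.5 km = 4250000 cm; RF denominator = ground / map = 4250000 / 3.7 ≈ 1148649; RF = 1:1148649

1:1148649


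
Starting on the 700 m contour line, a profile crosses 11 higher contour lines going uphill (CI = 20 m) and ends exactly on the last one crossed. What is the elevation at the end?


elevation = 700 + 11 * 20 = 920 m

920 m


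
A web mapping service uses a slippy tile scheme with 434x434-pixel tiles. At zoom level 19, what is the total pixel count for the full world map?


tiles per axis = 2^19 = 524288
total tiles = 524288^2 = 274877906944
pixels per axis = 524288 * 434 = 227540992
total pixels = 227540992^2 = 51774903040344064

51774903040344064 pixels


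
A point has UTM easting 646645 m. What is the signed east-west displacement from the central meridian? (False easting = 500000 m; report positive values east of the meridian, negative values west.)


displacement = 646645 - 500000 = 146645 m

146645 m


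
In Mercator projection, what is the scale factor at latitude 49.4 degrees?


SF = 1 / cos(49.4) = 1 / 0.650774 = 1.537

1.537


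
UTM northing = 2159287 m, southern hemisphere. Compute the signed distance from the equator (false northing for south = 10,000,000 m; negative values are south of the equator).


For southern: actual = 2159287 - 10000000 = -7840713 m

-7840713 m


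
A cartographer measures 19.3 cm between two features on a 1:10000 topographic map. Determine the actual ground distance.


ground = 19.3 cm * 10000 / 100 = 1930.0 m = 1.93 km

1.93 km


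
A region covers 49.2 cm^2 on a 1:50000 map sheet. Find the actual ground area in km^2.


ground_area = 49.2 * (50000/100)^2 = 12300000.0 m^2 = 12.3 km^2

12.3 km^2


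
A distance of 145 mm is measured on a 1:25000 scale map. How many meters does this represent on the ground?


ground = 145 mm * 25000 / 1000 = 3625.0 m

3625.0 m


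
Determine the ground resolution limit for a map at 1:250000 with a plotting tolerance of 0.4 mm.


ground = 0.4 mm * 250000 / 1000 = 100.0 m

100.0 m


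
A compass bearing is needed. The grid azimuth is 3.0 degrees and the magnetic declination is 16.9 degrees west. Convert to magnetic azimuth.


magnetic azimuth = grid azimuth - declination (east +ve)
mag_az = 3.0 - -16.9 = 19.9 degrees

19.9 degrees


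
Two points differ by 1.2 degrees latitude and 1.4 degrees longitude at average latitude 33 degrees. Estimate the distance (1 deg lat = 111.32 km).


dlat_km = 1.2 * 111.32 = 133.584
dlon_km = 1.4 * 111.32 * cos(33) ≈ 130.705
dist = sqrt(133.584^2 + 130.705^2) ≈ 186.9 km

186.9 km


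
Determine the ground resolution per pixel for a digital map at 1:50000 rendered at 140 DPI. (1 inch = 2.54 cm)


pixel_cm = 2.54 / 140 ≈ 0.018143 cm
ground = pixel_cm * 50000 / 100 = 2.54 * 50000 / (140 * 100) = 127000 / 14000 ≈ 9.07 m

9.07 m


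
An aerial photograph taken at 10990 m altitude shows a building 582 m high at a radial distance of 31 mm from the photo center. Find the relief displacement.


d = h * r / H = 582 * 31 / 10990 = 1.64 mm

1.64 mm


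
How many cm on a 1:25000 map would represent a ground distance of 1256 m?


map_cm = 1256 * 100 / 25000 = 5.024 cm ≈ 5.02 cm

5.02 cm


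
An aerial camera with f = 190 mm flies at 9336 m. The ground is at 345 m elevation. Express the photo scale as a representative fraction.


scale = f / (H - h) = 190 mm / 8991 m = 190 / 8991000 = 1:47321

1:47321


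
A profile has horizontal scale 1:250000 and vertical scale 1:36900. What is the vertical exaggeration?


VE = horizontal_scale / vertical_scale = 250000 / 36900 ≈ 6.8

6.8x


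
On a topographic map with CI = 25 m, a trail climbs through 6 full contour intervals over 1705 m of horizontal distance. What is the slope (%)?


elevation change = 6 * 25 = 150 m
slope = 150 / 1705 * 100 = 8.8%

8.8%


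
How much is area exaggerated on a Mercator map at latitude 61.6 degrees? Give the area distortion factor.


area_distortion = 1/cos^2(61.6) = 4.421

4.421


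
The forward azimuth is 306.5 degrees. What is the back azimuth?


back azimuth = (306.5 + 180) mod 360 = 126.5 degrees

126.5 degrees


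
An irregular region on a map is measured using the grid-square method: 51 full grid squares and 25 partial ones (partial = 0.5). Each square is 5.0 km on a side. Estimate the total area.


effective squares = 51 + 25 * 0.5 = 63.5
area = 63.5 * 25.0 = 1587.5 km^2

1587.5 km^2


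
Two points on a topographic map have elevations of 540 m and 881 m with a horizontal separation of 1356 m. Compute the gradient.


gradient = (881 - 540) / 1356 = 341 / 1356 = 0.2515

0.2515


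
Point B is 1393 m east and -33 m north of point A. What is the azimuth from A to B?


az = atan2(1393, -33) = 91.4 deg
adjusted to 0-360: 91.4 degrees

91.4 degrees


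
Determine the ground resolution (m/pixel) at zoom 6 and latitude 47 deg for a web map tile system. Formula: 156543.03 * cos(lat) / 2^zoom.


res = 156543.03 * cos(47) / 2^6 = 156543.03 * 0.68199836 / 64 = 1668.16 m/pixel

1668.16 m/pixel


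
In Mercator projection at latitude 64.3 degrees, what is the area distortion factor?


area_distortion = 1/cos^2(64.3) = 5.317

5.317


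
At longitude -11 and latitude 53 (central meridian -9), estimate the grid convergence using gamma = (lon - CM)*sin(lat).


gamma = (-11 - -9) * sin(53) = -2 * 0.798636 = -1.597 degrees

-1.597 degrees


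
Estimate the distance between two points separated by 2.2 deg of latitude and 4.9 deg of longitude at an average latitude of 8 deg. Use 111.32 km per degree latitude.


dlat_km = 2.2 * 111.32 = 244.904
dlon_km = 4.9 * 111.32 * cos(8) ≈ 540.16
dist = sqrt(244.904^2 + 540.16^2) ≈ 593.1 km

593.1 km


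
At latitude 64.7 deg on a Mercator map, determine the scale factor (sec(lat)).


SF = 1 / cos(64.7) = 1 / 0.427358 = 2.34

2.34


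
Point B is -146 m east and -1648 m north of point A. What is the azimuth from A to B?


az = atan2(-146, -1648) = -174.9 deg
adjusted to 0-360: 185.1 degrees

185.1 degrees


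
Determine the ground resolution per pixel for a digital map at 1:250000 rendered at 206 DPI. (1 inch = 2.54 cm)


pixel_cm = 2.54 / 206 ≈ 0.01233 cm
ground = pixel_cm * 250000 / 100 = 2.54 * 250000 / (206 * 100) = 635000 / 20600 ≈ 30.83 m

30.83 m


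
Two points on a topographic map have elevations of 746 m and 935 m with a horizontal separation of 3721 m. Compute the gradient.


gradient = (935 - 746) / 3721 = 189 / 3721 = 0.0508

0.0508


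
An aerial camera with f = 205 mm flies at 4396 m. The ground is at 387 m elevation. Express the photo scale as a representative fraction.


scale = f / (H - h) = 205 mm / 4009 m = 205 / 4009000 = 1:19556

1:19556


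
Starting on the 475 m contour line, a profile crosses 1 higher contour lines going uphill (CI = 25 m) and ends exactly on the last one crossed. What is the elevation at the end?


elevation = 475 + 1 * 25 = 500 m

500 m


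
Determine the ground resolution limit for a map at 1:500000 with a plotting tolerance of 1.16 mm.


ground = 1.16 mm * 500000 / 1000 = 580.0 m

580.0 m


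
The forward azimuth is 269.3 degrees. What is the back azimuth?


back azimuth = (269.3 + 180) mod 360 = 89.3 degrees

89.3 degrees


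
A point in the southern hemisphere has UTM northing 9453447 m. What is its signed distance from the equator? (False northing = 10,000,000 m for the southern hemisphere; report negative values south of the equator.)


For southern: actual = 9453447 - 10000000 = -546553 m

-546553 m


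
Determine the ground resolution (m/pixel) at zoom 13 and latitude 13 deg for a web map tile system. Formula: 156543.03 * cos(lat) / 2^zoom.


res = 156543.03 * cos(13) / 2^13 = 156543.03 * 0.97437006 / 8192 = 18.62 m/pixel

18.62 m/pixel


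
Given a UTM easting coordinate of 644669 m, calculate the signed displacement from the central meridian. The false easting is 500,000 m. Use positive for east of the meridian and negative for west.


displacement = 644669 - 500000 = 144669 m

144669 m


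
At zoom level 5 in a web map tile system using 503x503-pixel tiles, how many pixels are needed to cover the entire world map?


tiles per axis = 2^5 = 32
total tiles = 32^2 = 1024
pixels per axis = 32 * 503 = 16096
total pixels = 16096^2 = 259081216

259081216 pixels


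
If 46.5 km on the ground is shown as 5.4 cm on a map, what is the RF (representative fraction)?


ground = 46.5 km = 4650000 cm; RF denominator = ground / map = 4650000 / 5.4 ≈ 861111; RF = 1:861111

1:861111


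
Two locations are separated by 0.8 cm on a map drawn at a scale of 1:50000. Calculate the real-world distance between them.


ground = 0.8 cm * 50000 / 100 = 400.0 m

400.0 m


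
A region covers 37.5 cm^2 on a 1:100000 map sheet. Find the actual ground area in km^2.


ground_area = 37.5 * (100000/100)^2 = 37500000.0 m^2 = 37.5 km^2

37.5 km^2


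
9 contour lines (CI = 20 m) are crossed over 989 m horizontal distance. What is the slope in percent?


elevation change = 9 * 20 = 180 m
slope = 180 / 989 * 100 = 18.2%

18.2%


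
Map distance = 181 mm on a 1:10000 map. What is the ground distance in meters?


ground = 181 mm * 10000 / 1000 = 1810.0 m

1810.0 m


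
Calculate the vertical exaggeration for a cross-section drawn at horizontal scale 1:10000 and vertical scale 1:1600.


VE = horizontal_scale / vertical_scale = 10000 / 1600 = 6.25

6.25x


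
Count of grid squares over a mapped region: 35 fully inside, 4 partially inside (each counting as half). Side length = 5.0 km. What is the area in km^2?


effective squares = 35 + 4 * 0.5 = 37.0
area = 37.0 * 25.0 = 925.0 km^2

925.0 km^2


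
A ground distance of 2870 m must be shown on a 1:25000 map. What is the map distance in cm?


map_cm = 2870 * 100 / 25000 = 11.48 cm

11.48 cm


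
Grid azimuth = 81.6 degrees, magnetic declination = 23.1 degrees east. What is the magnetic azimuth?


magnetic azimuth = grid azimuth - declination (east +ve)
mag_az = 81.6 - 23.1 = 58.5 degrees

58.5 degrees


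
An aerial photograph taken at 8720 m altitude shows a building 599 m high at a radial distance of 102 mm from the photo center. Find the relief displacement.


d = h * r / H = 599 * 102 / 8720 = 7.01 mm

7.01 mm


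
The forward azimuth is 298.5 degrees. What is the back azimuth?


back azimuth = (298.5 + 180) mod 360 = 118.5 degrees

118.5 degrees


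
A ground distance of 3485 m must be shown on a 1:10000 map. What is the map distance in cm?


map_cm = 3485 * 100 / 10000 = 34.85 cm

34.85 cm


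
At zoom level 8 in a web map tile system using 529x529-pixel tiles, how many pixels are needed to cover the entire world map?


tiles per axis = 2^8 = 256
total tiles = 256^2 = 65536
pixels per axis = 256 * 529 = 135424
total pixels = 135424^2 = 18339659776

18339659776 pixels


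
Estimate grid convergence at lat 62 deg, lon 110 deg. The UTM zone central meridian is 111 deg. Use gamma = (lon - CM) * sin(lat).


gamma = (110 - 111) * sin(62) = -1 * 0.882948 = -0.883 degrees

-0.883 degrees


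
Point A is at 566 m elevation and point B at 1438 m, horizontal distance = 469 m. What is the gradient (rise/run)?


gradient = (1438 - 566) / 469 = 872 / 469 = 1.8593

1.8593


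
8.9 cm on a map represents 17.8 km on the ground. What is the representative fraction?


ground = 17.8 km = 1780000 cm; RF denominator = ground / map = 1780000 / 8.9 = 200000; RF = 1:200000

1:200000


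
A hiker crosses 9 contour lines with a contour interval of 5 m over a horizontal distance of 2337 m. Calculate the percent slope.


elevation change = 9 * 5 = 45 m
slope = 45 / 2337 * 100 = 1.9%

1.9%


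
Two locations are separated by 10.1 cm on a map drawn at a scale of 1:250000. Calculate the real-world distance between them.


ground = 10.1 cm * 250000 / 100 = 25250.0 m = 25.25 km

25.25 km


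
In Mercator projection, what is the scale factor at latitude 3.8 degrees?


SF = 1 / cos(3.8) = 1 / 0.997801 = 1.002

1.002


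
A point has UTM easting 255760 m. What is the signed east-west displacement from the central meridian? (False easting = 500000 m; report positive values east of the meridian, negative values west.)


displacement = 255760 - 500000 = -244240 m

-244240 m


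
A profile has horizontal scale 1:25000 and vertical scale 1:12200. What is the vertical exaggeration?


VE = horizontal_scale / vertical_scale = 25000 / 12200 ≈ 2.0

2.0x


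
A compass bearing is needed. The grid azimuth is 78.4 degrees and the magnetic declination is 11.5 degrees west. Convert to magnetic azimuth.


magnetic azimuth = grid azimuth - declination (east +ve)
mag_az = 78.4 - -11.5 = 89.9 degrees

89.9 degrees


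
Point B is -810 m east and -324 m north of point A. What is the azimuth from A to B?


az = atan2(-810, -324) = -111.8 deg
adjusted to 0-360: 248.2 degrees

248.2 degrees


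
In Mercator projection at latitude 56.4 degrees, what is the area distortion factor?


area_distortion = 1/cos^2(56.4) = 3.265

3.265


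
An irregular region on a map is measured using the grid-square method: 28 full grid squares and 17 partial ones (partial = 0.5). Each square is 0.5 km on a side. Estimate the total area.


effective squares = 28 + 17 * 0.5 = 36.5
area = 36.5 * 0.25 = 9.125 km^2

9.125 km^2


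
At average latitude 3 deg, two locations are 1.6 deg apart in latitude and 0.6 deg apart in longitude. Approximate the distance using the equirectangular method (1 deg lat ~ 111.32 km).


dlat_km = 1.6 * 111.32 = 178.112
dlon_km = 0.6 * 111.32 * cos(3) ≈ 66.7
dist = sqrt(178.112^2 + 66.7^2) ≈ 190.2 km

190.2 km


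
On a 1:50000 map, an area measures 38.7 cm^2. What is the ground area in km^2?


ground_area = 38.7 * (50000/100)^2 = 9675000.0 m^2 = 9.675 km^2

9.675 km^2


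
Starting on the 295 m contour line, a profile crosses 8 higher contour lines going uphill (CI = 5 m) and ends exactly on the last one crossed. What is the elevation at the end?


elevation = 295 + 8 * 5 = 335 m

335 m


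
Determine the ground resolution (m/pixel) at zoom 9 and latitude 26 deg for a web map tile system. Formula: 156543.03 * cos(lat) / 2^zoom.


res = 156543.03 * cos(26) / 2^9 = 156543.03 * 0.89879405 / 512 = 274.8 m/pixel

274.8 m/pixel


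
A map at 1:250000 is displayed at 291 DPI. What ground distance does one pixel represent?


pixel_cm = 2.54 / 291 ≈ 0.008729 cm
ground = pixel_cm * 250000 / 100 = 2.54 * 250000 / (291 * 100) = 635000 / 29100 ≈ 21.82 m

21.82 m


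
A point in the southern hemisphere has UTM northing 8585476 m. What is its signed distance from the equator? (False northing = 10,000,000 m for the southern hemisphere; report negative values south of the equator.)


For southern: actual = 8585476 - 10000000 = -1414524 m

-1414524 m


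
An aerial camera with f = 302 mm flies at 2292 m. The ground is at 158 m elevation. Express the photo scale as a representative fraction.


scale = f / (H - h) = 302 mm / 2134 m = 302 / 2134000 = 1:7066

1:7066


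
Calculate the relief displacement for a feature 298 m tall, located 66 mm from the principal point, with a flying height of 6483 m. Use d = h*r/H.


d = h * r / H = 298 * 66 / 6483 = 3.03 mm

3.03 mm


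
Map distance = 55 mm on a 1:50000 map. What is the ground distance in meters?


ground = 55 mm * 50000 / 1000 = 2750.0 m

2750.0 m


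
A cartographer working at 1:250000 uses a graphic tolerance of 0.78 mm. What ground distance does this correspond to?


ground = 0.78 mm * 250000 / 1000 = 195.0 m

195.0 m


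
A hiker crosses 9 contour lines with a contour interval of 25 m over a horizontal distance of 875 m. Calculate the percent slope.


elevation change = 9 * 25 = 225 m
slope = 225 / 875 * 100 = 25.7%

25.7%


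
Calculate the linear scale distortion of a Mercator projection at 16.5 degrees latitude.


SF = 1 / cos(16.5) = 1 / 0.95882 = 1.043

1.043


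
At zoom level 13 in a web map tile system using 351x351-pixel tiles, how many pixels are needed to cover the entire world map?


tiles per axis = 2^13 = 8192
total tiles = 8192^2 = 67108864
pixels per axis = 8192 * 351 = 2875392
total pixels = 2875392^2 = 8267879153664

8267879153664 pixels


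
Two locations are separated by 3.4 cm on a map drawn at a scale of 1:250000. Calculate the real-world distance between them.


ground = 3.4 cm * 250000 / 100 = 8500.0 m = 8.5 km

8.5 km


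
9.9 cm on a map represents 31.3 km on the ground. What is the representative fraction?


ground = 31.3 km = 3130000 cm; RF denominator = ground / map = 3130000 / 9.9 ≈ 316162; RF = 1:316162

1:316162


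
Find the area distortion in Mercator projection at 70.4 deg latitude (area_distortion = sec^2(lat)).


area_distortion = 1/cos^2(70.4) = 8.887

8.887


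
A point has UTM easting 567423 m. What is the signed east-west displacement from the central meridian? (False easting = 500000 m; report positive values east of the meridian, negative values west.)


displacement = 567423 - 500000 = 67423 m

67423 m


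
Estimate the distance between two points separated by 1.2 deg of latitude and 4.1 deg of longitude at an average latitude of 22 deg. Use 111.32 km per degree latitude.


dlat_km = 1.2 * 111.32 = 133.584
dlon_km = 4.1 * 111.32 * cos(22) ≈ 423.178
dist = sqrt(133.584^2 + 423.178^2) ≈ 443.8 km

443.8 km


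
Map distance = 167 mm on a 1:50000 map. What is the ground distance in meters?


ground = 167 mm * 50000 / 1000 = 8350.0 m

8350.0 m


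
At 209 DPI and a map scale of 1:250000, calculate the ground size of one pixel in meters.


pixel_cm = 2.54 / 209 ≈ 0.012153 cm
ground = pixel_cm * 250000 / 100 = 2.54 * 250000 / (209 * 100) = 635000 / 20900 ≈ 30.38 m

30.38 m


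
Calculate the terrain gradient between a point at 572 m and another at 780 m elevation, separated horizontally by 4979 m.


gradient = (780 - 572) / 4979 = 208 / 4979 = 0.0418

0.0418


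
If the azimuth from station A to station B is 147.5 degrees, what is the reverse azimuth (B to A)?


back azimuth = (147.5 + 180) mod 360 = 327.5 degrees

327.5 degrees


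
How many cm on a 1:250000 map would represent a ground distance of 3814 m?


map_cm = 3814 * 100 / 250000 = 1.5256 cm ≈ 1.53 cm

1.53 cm


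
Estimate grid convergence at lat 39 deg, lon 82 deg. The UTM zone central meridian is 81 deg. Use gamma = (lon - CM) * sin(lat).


gamma = (82 - 81) * sin(39) = 1 * 0.62932 = 0.629 degrees

0.629 degrees


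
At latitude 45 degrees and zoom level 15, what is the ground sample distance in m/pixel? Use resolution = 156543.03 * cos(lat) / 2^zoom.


res = 156543.03 * cos(45) / 2^15 = 156543.03 * 0.70710678 / 32768 = 3.38 m/pixel

3.38 m/pixel


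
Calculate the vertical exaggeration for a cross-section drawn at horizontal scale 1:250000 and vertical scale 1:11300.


VE = horizontal_scale / vertical_scale = 250000 / 11300 ≈ 22.1

22.1x


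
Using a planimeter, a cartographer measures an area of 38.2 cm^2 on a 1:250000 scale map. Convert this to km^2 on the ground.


ground_area = 38.2 * (250000/100)^2 = 238750000.0 m^2 = 238.75 km^2

238.75 km^2


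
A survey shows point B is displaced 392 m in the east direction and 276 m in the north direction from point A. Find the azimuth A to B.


az = atan2(392, 276) = 54.9 deg
adjusted to 0-360: 54.9 degrees

54.9 degrees


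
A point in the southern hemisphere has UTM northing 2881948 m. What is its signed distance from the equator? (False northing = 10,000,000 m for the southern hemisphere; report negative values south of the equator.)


For southern: actual = 2881948 - 10000000 = -7118052 m

-7118052 m


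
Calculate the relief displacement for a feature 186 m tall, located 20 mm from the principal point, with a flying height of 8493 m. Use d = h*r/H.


d = h * r / H = 186 * 20 / 8493 = 0.44 mm

0.44 mm


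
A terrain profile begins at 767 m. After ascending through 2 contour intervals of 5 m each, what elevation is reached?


elevation = 767 + 2 * 5 = 777 m

777 m


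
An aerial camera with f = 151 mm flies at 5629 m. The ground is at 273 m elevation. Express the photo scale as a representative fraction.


scale = f / (H - h) = 151 mm / 5356 m = 151 / 5356000 = 1:35470

1:35470


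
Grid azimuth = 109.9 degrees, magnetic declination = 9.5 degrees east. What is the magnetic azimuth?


magnetic azimuth = grid azimuth - declination (east +ve)
mag_az = 109.9 - 9.5 = 100.4 degrees

100.4 degrees


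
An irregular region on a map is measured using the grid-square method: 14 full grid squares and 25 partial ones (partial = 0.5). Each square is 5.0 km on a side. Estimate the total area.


effective squares = 14 + 25 * 0.5 = 26.5
area = 26.5 * 25.0 = 662.5 km^2

662.5 km^2


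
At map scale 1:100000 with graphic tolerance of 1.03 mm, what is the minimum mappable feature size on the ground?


ground = 1.03 mm * 100000 / 1000 = 103.0 m

103.0 m


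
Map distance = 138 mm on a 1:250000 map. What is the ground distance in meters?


ground = 138 mm * 250000 / 1000 = 34500.0 m

34500.0 m


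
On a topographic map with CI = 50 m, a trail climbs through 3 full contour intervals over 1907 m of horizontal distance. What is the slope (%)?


elevation change = 3 * 50 = 150 m
slope = 150 / 1907 * 100 = 7.9%

7.9%


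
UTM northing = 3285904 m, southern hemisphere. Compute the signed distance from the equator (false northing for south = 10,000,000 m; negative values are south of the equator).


For southern: actual = 3285904 - 10000000 = -6714096 m

-6714096 m


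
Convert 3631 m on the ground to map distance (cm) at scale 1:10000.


map_cm = 3631 * 100 / 10000 = 36.31 cm

36.31 cm


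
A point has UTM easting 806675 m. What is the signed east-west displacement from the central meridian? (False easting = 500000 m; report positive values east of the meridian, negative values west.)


displacement = 806675 - 500000 = 306675 m

306675 m


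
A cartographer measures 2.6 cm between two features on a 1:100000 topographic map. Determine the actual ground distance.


ground = 2.6 cm * 100000 / 100 = 2600.0 m = 2.6 km

2.6 km


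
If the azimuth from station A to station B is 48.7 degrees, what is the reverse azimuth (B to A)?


back azimuth = (48.7 + 180) mod 360 = 228.7 degrees

228.7 degrees


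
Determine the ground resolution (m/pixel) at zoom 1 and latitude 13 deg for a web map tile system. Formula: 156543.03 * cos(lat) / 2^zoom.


res = 156543.03 * cos(13) / 2^1 = 156543.03 * 0.97437006 / 2 = 76265.42 m/pixel

76265.42 m/pixel


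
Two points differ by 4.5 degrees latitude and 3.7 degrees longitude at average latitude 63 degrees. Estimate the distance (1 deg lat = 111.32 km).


dlat_km = 4.5 * 111.32 = 500.94
dlon_km = 3.7 * 111.32 * cos(63) ≈ 186.991
dist = sqrt(500.94^2 + 186.991^2) ≈ 534.7 km

534.7 km


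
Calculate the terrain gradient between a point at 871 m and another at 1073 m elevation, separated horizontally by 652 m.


gradient = (1073 - 871) / 652 = 202 / 652 = 0.3098

0.3098


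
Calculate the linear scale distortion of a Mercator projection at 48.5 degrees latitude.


SF = 1 / cos(48.5) = 1 / 0.66262 = 1.509

1.509


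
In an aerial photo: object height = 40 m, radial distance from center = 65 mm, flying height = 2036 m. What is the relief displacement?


d = h * r / H = 40 * 65 / 2036 = 1.28 mm

1.28 mm


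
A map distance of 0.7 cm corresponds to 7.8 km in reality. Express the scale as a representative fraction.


ground = 7.8 km = 780000 cm; RF denominator = ground / map = 780000 / 0.7 ≈ 1114286; RF = 1:1114286

1:1114286


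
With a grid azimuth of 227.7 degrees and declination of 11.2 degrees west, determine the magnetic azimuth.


magnetic azimuth = grid azimuth - declination (east +ve)
mag_az = 227.7 - -11.2 = 238.9 degrees

238.9 degrees


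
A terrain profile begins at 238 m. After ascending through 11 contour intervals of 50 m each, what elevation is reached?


elevation = 238 + 11 * 50 = 788 m

788 m


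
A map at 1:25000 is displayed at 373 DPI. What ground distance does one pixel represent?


pixel_cm = 2.54 / 373 ≈ 0.00681 cm
ground = pixel_cm * 25000 / 100 = 2.54 * 25000 / (373 * 100) = 63500 / 37300 ≈ 1.7 m

1.7 m


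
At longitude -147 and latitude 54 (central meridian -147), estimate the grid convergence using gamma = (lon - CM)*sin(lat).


gamma = (-147 - -147) * sin(54) = 0 * 0.809017 = 0.0 degrees

0.0 degrees


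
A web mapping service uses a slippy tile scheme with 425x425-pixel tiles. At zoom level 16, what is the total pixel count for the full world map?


tiles per axis = 2^16 = 65536
total tiles = 65536^2 = 4294967296
pixels per axis = 65536 * 425 = 27852800
total pixels = 27852800^2 = 775778467840000

775778467840000 pixels


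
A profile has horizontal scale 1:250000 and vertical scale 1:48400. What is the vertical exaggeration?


VE = horizontal_scale / vertical_scale = 250000 / 48400 ≈ 5.2

5.2x


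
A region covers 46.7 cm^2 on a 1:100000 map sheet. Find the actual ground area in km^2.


ground_area = 46.7 * (100000/100)^2 = 46700000.0 m^2 = 46.7 km^2

46.7 km^2


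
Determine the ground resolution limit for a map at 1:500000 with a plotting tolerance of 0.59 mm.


ground = 0.59 mm * 500000 / 1000 = 295.0 m

295.0 m


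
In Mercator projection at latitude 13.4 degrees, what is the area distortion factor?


area_distortion = 1/cos^2(13.4) = 1.057

1.057


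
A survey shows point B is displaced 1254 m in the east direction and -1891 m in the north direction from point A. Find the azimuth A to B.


az = atan2(1254, -1891) = 146.5 deg
adjusted to 0-360: 146.5 degrees

146.5 degrees


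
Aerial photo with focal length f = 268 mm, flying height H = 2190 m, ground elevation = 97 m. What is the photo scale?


scale = f / (H - h) = 268 mm / 2093 m = 268 / 2093000 = 1:7810

1:7810


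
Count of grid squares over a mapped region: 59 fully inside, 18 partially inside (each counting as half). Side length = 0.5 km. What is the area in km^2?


effective squares = 59 + 18 * 0.5 = 68.0
area = 68.0 * 0.25 = 17.0 km^2

17.0 km^2


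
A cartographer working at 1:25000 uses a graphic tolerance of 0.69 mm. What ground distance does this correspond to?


ground = 0.69 mm * 25000 / 1000 = 17.25 m

17.25 m


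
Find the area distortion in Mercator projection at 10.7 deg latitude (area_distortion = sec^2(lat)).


area_distortion = 1/cos^2(10.7) = 1.036

1.036


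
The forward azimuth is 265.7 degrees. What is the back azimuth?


back azimuth = (265.7 + 180) mod 360 = 85.7 degrees

85.7 degrees


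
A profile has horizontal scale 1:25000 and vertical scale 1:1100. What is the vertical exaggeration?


VE = horizontal_scale / vertical_scale = 25000 / 1100 ≈ 22.7

22.7x


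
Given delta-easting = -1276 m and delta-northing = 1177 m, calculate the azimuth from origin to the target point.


az = atan2(-1276, 1177) = -47.3 deg
adjusted to 0-360: 312.7 degrees

312.7 degrees


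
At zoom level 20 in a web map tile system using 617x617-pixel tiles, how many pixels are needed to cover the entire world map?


tiles per axis = 2^20 = 1048576
total tiles = 1048576^2 = 1099511627776
pixels per axis = 1048576 * 617 = 646971392
total pixels = 646971392^2 = 418571982066417664

418571982066417664 pixels


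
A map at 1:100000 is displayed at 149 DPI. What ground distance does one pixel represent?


pixel_cm = 2.54 / 149 ≈ 0.017047 cm
ground = pixel_cm * 100000 / 100 = 2.54 * 100000 / (149 * 100) = 254000 / 14900 ≈ 17.05 m

17.05 m
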